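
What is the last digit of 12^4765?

2

Last digits of 2^n: 2, 4, 8, 6 (period 4).
4765 mod 4 = 1, so the last digit matches 2^1 = 2.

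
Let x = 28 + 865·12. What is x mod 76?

865·12 = 10380.
10380 − 136·76 = 44, so 10380 ≡ 44 (mod 76).
(28 + 44) mod 76 = 72.

72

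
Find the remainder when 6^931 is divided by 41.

Square-and-reduce mod 41: 6^1≡6, 6^2≡36, 6^4≡25, 6^8≡10, 6^16≡18, 6^32≡37, 6^64≡16, 6^128≡10, 6^256≡18, 6^512≡37.
Since 931 = 1 + 2 + 32 + 128 + 256 + 512 in binary, 6^931 ≡ 6·36·37·10·18·37 ≡ 28 (mod 41).

28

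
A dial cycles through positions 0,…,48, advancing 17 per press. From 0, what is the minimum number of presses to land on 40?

11

The inverse of 17 mod 49 is 26 (since 17·26 = 442 ≡ 1).
Multiplying both sides by 26: x ≡ 26·40 = 1040 ≡ 11 (mod 49).
Check: 17·11 = 187 = 3·49 + 40.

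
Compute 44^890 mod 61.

48

Square-and-reduce mod 61: 44^1≡44, 44^2≡45, 44^4≡12, 44^8≡22, 44^16≡57, 44^32≡16, 44^64≡12, 44^128≡22, 44^256≡57, 44^512≡16.
Since 890 = 2 + 8 + 16 + 32 + 64 + 256 + 512 in binary, 44^890 ≡ 45·22·57·16·12·57·16 ≡ 48 (mod 61).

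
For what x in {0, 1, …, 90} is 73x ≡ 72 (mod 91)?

The inverse of 73 mod 91 is 5 (since 73·5 = 365 ≡ 1).
Multiplying both sides by 5: x ≡ 5·72 = 360 ≡ 87 (mod 91).
Check: 73·87 = 6351 = 69·91 + 72.

87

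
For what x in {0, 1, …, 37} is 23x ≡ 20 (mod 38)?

The inverse of 23 mod 38 is 5 (since 23·5 = 115 ≡ 1).
So x ≡ 5·20 = 100 ≡ 24 (mod 38).
Check: 23·24 = 552 = 14·38 + 20.

24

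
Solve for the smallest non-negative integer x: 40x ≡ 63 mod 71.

40⁻¹ ≡ 16 (mod 71) because 40·16 = 640 = 9·71 + 1.
Multiplying both sides by 16: x ≡ 16·63 = 1008 ≡ 14 (mod 71).
Check: 40·14 = 560 = 7·71 + 63.

14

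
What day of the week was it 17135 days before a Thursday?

Friday

17135 mod 7 = 6 (since 2447·7 = 17129).
Thursday − 6 days → Friday.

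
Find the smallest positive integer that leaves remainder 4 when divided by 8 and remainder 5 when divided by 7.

Since 7·7 ≡ 1 (mod 8), take x = 5 + 7·((4−5)·7 mod 8) = 5 + 7·1 = 12.
Check: 12 mod 8 = 4, 12 mod 7 = 5.

12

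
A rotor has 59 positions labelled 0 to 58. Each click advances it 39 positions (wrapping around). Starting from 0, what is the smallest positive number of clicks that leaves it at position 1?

56

59 = 1·39 + 20
39 = 1·20 + 19
20 = 1·19 + 1
19 = 19·1 + 0
Back-substituting gives 39·56 ≡ 1 (mod 59).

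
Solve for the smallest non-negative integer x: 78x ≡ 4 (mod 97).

78⁻¹ ≡ 51 (mod 97) because 78·51 = 3978 = 41·97 + 1.
Multiplying both sides by 51: x ≡ 51·4 = 204 ≡ 10 (mod 97).

10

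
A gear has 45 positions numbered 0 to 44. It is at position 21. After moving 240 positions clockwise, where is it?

36

Dividing 240 by 45 gives quotient 5 and remainder 15.
(21 + 15) mod 45 = 36.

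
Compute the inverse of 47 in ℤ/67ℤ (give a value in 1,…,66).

10

67 = 1·47 + 20
47 = 2·20 + 7
20 = 2·7 + 6
7 = 1·6 + 1
6 = 6·1 + 0
Back-substituting gives 47·10 ≡ 1 (mod 67).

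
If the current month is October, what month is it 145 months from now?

145 − 12·12 = 1, so 145 ≡ 1 (mod 12).
October + 1 month → November.

November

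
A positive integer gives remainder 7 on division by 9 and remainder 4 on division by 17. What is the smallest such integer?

x ≡ 7 (mod 9) gives x ∈ {7, 16, 25, 34, 43, 52, 61, 70, …}.
The first of these with x mod 17 = 4 is 106.

106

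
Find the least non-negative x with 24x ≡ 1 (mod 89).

26

24⁻¹ ≡ 26 (mod 89) because 24·26 = 624 = 7·89 + 1.
So x ≡ 26·1 = 26 ≡ 26 (mod 89).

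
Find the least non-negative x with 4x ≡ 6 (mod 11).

4⁻¹ ≡ 3 (mod 11) because 4·3 = 12 = 1·11 + 1.
So x ≡ 3·6 = 18 ≡ 7 (mod 11).

7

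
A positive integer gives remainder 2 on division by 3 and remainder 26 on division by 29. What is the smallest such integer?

26

x ≡ 2 (mod 3) gives x ∈ {2, 5, 8, 11, 14, 17, 20, 23, …}.
The first of these with x mod 29 = 26 is 26.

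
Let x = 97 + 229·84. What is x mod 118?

99

229·84 = 19236.
Dividing 19236 by 118 gives quotient 163 and remainder 2.
(97 + 2) mod 118 = 99.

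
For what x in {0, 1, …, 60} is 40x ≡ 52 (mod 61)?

40⁻¹ ≡ 29 (mod 61) because 40·29 = 1160 = 19·61 + 1.
Multiplying both sides by 29: x ≡ 29·52 = 1508 ≡ 44 (mod 61).
Check: 40·44 = 1760 = 28·61 + 52.

44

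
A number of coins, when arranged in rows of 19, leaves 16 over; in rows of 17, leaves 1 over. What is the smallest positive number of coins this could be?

35

Since 17·9 ≡ 1 (mod 19), take x = 1 + 17·((16−1)·9 mod 19) = 1 + 17·2 = 35.
Check: 35 mod 19 = 16, 35 mod 17 = 1.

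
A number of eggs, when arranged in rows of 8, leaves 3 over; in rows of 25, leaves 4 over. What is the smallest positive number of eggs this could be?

x ≡ 3 (mod 8) gives x ∈ {3, 11, 19, 27, 35, 43, 51, 59, …}.
The first of these with x mod 25 = 4 is 179.

179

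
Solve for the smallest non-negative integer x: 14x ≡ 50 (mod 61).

14⁻¹ ≡ 48 (mod 61) because 14·48 = 672 = 11·61 + 1.
Multiplying both sides by 48: x ≡ 48·50 = 2400 ≡ 21 (mod 61).
Check: 14·21 = 294 = 4·61 + 50.

21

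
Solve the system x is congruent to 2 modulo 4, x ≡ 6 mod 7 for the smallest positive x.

Since 7·3 ≡ 1 (mod 4), take x = 6 + 7·((2−6)·3 mod 4) = 6 + 7·0 = 6.
Check: 6 mod 4 = 2, 6 mod 7 = 6.

6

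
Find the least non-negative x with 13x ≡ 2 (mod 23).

9

13⁻¹ ≡ 16 (mod 23) because 13·16 = 208 = 9·23 + 1.
Multiplying both sides by 16: x ≡ 16·2 = 32 ≡ 9 (mod 23).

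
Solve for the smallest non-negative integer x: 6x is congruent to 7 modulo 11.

3

6⁻¹ ≡ 2 (mod 11) because 6·2 = 12 = 1·11 + 1.
So x ≡ 2·7 = 14 ≡ 3 (mod 11).
Check: 6·3 = 18 = 1·11 + 7.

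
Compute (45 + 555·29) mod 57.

9

555·29 = 16095.
16095 = 282·57 + 21, so 16095 mod 57 = 21.
(45 + 21) mod 57 = 9.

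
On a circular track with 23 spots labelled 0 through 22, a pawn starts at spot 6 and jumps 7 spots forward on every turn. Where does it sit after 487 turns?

487·7 = 3409.
3409 − 148·23 = 5, so 3409 ≡ 5 (mod 23).
(6 + 5) mod 23 = 11.

11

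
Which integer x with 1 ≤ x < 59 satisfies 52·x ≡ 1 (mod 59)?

59 = 1·52 + 7
52 = 7·7 + 3
7 = 2·3 + 1
3 = 3·1 + 0
Back-substituting gives 52·42 ≡ 1 (mod 59).

42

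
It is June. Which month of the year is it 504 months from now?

June

504 − 42·12 = 0, so 504 ≡ 0 (mod 12).
June + 0 months → June.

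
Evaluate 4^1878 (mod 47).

Square-and-reduce mod 47: 4^1≡4, 4^2≡16, 4^4≡21, 4^8≡18, 4^16≡42, 4^32≡25, 4^64≡14, 4^128≡8, 4^256≡17, 4^512≡7, 4^1024≡2.
1878 = 2 + 4 + 16 + 64 + 256 + 512 + 1024, so 4^1878 ≡ 16·21·42·14·17·7·2 ≡ 34 (mod 47).

34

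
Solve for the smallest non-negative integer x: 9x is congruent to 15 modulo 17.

13

The inverse of 9 mod 17 is 2 (since 9·2 = 18 ≡ 1).
So x ≡ 2·15 = 30 ≡ 13 (mod 17).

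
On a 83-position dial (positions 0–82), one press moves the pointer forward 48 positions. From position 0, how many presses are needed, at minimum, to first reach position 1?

64

48·64 = 3072 = 37·83 + 1, so 48⁻¹ ≡ 64 (mod 83).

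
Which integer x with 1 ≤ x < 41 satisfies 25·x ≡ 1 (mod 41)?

41 = 1·25 + 16
25 = 1·16 + 9
16 = 1·9 + 7
9 = 1·7 + 2
7 = 3·2 + 1
2 = 2·1 + 0
Back-substituting gives 25·23 ≡ 1 (mod 41).

23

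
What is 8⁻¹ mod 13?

13 = 1·8 + 5
8 = 1·5 + 3
5 = 1·3 + 2
3 = 1·2 + 1
2 = 2·1 + 0
Back-substituting gives 8·5 ≡ 1 (mod 13).

5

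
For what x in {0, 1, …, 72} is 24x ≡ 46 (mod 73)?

The inverse of 24 mod 73 is 70 (since 24·70 = 1680 ≡ 1).
So x ≡ 70·46 = 3220 ≡ 8 (mod 73).
Check: 24·8 = 192 = 2·73 + 46.

8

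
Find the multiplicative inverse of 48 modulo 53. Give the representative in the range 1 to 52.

48·21 = 1008 = 19·53 + 1, so 48⁻¹ ≡ 21 (mod 53).

21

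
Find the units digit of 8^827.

2

Powers of 8 mod 10 repeat with period 4: 8, 4, 2, 6.
827 mod 4 = 3, so the last digit matches 8^3 = 2.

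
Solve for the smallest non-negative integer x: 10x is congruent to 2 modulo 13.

10⁻¹ ≡ 4 (mod 13) because 10·4 = 40 = 3·13 + 1.
So x ≡ 4·2 = 8 ≡ 8 (mod 13).
Check: 10·8 = 80 = 6·13 + 2.

8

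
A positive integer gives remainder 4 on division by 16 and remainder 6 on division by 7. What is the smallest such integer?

x ≡ 6 (mod 7) gives x ∈ {6, 13, 20}.
The first of these with x mod 16 = 4 is 20.

20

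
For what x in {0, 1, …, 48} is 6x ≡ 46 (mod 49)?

24

The inverse of 6 mod 49 is 41 (since 6·41 = 246 ≡ 1).
So x ≡ 41·46 = 1886 ≡ 24 (mod 49).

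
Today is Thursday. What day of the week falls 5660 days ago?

Sunday

5660 mod 7 = 4 (since 808·7 = 5656).
Thursday − 4 days → Sunday.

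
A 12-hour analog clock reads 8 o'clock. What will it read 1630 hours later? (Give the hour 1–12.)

Dividing 1630 by 12 gives quotient 135 and remainder 10.
8 + 10 → 6 on a 12-hour dial.

6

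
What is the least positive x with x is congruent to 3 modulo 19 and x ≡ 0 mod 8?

x ≡ 0 (mod 8) gives x ∈ {0, 8, 16, 24, 32, 40, 48, 56, …}.
The first of these with x mod 19 = 3 is 136.

136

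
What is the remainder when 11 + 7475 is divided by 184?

126

7475 mod 184 = 115 (since 40·184 = 7360).
(11 + 115) mod 184 = 126.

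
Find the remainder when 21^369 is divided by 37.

Square-and-reduce mod 37: 21^1≡21, 21^2≡34, 21^4≡9, 21^8≡7, 21^16≡12, 21^32≡33, 21^64≡16, 21^128≡34, 21^256≡9.
369 = 1 + 16 + 32 + 64 + 256, so 21^369 ≡ 21·12·33·16·9 ≡ 36 (mod 37).

36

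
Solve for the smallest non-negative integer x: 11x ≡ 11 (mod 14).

The inverse of 11 mod 14 is 9 (since 11·9 = 99 ≡ 1).
Multiplying both sides by 9: x ≡ 9·11 = 99 ≡ 1 (mod 14).

1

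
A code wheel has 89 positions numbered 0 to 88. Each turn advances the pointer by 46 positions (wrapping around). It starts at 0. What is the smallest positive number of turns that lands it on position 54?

The inverse of 46 mod 89 is 60 (since 46·60 = 2760 ≡ 1).
So x ≡ 60·54 = 3240 ≡ 36 (mod 89).
Check: 46·36 = 1656 = 18·89 + 54.

36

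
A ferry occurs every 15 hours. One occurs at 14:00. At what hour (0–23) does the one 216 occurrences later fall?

14

216·15 = 3240.
3240 − 135·24 = 0, so 3240 ≡ 0 (mod 24).
(14 + 0) mod 24 = 14.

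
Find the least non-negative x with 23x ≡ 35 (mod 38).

The inverse of 23 mod 38 is 5 (since 23·5 = 115 ≡ 1).
Multiplying both sides by 5: x ≡ 5·35 = 175 ≡ 23 (mod 38).

23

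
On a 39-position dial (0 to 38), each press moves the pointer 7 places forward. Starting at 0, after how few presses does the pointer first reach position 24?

9

7⁻¹ ≡ 28 (mod 39) because 7·28 = 196 = 5·39 + 1.
So x ≡ 28·24 = 672 ≡ 9 (mod 39).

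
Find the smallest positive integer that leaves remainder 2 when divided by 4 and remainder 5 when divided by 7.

Since 7·3 ≡ 1 (mod 4), take x = 5 + 7·((2−5)·3 mod 4) = 5 + 7·3 = 26.
Check: 26 mod 4 = 2, 26 mod 7 = 5.

26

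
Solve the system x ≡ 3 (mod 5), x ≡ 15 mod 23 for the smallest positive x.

x ≡ 3 (mod 5) gives x ∈ {3, 8, 13, 18, 23, 28, 33, 38}.
The first of these with x mod 23 = 15 is 38.

38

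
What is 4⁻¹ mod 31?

4·8 = 32 = 1·31 + 1, so 4⁻¹ ≡ 8 (mod 31).

8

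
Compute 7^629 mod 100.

7

Square-and-reduce mod 100: 7^1≡7, 7^2≡49, 7^4≡1, 7^8≡1, 7^16≡1, 7^32≡1, 7^64≡1, 7^128≡1, 7^256≡1, 7^512≡1.
Since 629 = 1 + 4 + 16 + 32 + 64 + 512 in binary, 7^629 ≡ 7·1·1·1·1·1 ≡ 7 (mod 100).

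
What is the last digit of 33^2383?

Last digits of 3^n: 3, 9, 7, 1 (period 4).
2383 leaves remainder 3 on division by 4, so 33^2383 ends in 7.

7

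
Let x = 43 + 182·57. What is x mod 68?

182·57 = 10374.
10374 mod 68 = 38 (since 152·68 = 10336).
(43 + 38) mod 68 = 13.

13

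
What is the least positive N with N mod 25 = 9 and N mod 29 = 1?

59

x ≡ 9 (mod 25) gives x ∈ {9, 34, 59}.
The first of these with x mod 29 = 1 is 59.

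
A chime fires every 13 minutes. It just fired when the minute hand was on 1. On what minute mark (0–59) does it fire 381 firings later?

34

381·13 = 4953.
4953 − 82·60 = 33, so 4953 ≡ 33 (mod 60).
(1 + 33) mod 60 = 34.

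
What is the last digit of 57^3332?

1

Powers of 7 mod 10 repeat with period 4: 7, 9, 3, 1.
3332 leaves remainder 0 on division by 4, so 57^3332 ends in 1.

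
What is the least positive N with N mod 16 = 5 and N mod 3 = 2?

5

Since 3·11 ≡ 1 (mod 16), take x = 2 + 3·((5−2)·11 mod 16) = 2 + 3·1 = 5.
Check: 5 mod 16 = 5, 5 mod 3 = 2.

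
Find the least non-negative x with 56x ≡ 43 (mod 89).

The inverse of 56 mod 89 is 62 (since 56·62 = 3472 ≡ 1).
Multiplying both sides by 62: x ≡ 62·43 = 2666 ≡ 85 (mod 89).
Check: 56·85 = 4760 = 53·89 + 43.

85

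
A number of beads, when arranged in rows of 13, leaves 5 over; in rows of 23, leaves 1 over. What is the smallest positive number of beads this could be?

Since 23·4 ≡ 1 (mod 13), take x = 1 + 23·((5−1)·4 mod 13) = 1 + 23·3 = 70.
Check: 70 mod 13 = 5, 70 mod 23 = 1.

70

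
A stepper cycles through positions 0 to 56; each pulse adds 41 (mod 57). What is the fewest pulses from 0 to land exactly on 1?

32

57 = 1·41 + 16
41 = 2·16 + 9
16 = 1·9 + 7
9 = 1·7 + 2
7 = 3·2 + 1
2 = 2·1 + 0
Back-substituting gives 41·32 ≡ 1 (mod 57).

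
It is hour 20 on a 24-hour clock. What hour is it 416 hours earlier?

Dividing 416 by 24 gives quotient 17 and remainder 8.
(20 − 8) mod 24 = 12.

12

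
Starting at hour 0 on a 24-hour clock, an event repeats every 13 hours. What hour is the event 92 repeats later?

20

92·13 = 1196.
1196 = 49·24 + 20, so 1196 mod 24 = 20.
(0 + 20) mod 24 = 20.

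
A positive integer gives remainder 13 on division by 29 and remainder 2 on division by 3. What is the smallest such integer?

x ≡ 2 (mod 3) gives x ∈ {2, 5, 8, 11, 14, 17, 20, 23, …}.
The first of these with x mod 29 = 13 is 71.

71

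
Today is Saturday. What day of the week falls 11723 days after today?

Thursday

11723 − 1674·7 = 5, so 11723 ≡ 5 (mod 7).
Saturday + 5 days → Thursday.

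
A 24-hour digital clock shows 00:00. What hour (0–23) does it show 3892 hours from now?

3892 mod 24 = 4 (since 162·24 = 3888).
(0 + 4) mod 24 = 4.

4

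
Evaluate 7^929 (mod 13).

By repeated squaring mod 13: 7^1≡7, 7^2≡10, 7^4≡9, 7^8≡3, 7^16≡9, 7^32≡3, 7^64≡9, 7^128≡3, 7^256≡9, 7^512≡3.
929 = 1 + 32 + 128 + 256 + 512, so 7^929 ≡ 7·3·3·9·3 ≡ 11 (mod 13).

11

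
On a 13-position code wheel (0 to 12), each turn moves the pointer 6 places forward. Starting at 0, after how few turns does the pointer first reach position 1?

The inverse of 6 mod 13 is 11 (since 6·11 = 66 ≡ 1).
So x ≡ 11·1 = 11 ≡ 11 (mod 13).

11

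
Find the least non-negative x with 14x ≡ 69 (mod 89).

14⁻¹ ≡ 70 (mod 89) because 14·70 = 980 = 11·89 + 1.
Multiplying both sides by 70: x ≡ 70·69 = 4830 ≡ 24 (mod 89).

24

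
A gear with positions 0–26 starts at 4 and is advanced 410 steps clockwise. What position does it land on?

9

410 − 15·27 = 5, so 410 ≡ 5 (mod 27).
(4 + 5) mod 27 = 9.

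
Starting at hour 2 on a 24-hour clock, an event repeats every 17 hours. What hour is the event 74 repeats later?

12

74·17 = 1258.
1258 − 52·24 = 10, so 1258 ≡ 10 (mod 24).
(2 + 10) mod 24 = 12.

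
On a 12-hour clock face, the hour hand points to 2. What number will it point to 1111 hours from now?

1111 = 92·12 + 7, so 1111 mod 12 = 7.
2 + 7 → 9 on a 12-hour dial.

9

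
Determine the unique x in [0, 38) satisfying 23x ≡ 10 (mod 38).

12

The inverse of 23 mod 38 is 5 (since 23·5 = 115 ≡ 1).
So x ≡ 5·10 = 50 ≡ 12 (mod 38).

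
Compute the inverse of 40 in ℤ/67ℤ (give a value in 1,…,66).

67 = 1·40 + 27
40 = 1·27 + 13
27 = 2·13 + 1
13 = 13·1 + 0
Back-substituting gives 40·62 ≡ 1 (mod 67).

62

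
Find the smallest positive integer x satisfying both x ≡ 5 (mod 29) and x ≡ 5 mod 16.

x ≡ 5 (mod 16) gives x ∈ {5}.
The first of these with x mod 29 = 5 is 5.

5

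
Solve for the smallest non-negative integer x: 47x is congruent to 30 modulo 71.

47⁻¹ ≡ 68 (mod 71) because 47·68 = 3196 = 45·71 + 1.
So x ≡ 68·30 = 2040 ≡ 52 (mod 71).
Check: 47·52 = 2444 = 34·71 + 30.

52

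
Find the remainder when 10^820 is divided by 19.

Square-and-reduce mod 19: 10^1≡10, 10^2≡5, 10^4≡6, 10^8≡17, 10^16≡4, 10^32≡16, 10^64≡9, 10^128≡5, 10^256≡6, 10^512≡17.
820 = 4 + 16 + 32 + 256 + 512, so 10^820 ≡ 6·4·16·6·17 ≡ 9 (mod 19).

9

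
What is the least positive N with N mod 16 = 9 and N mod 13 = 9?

9

x ≡ 9 (mod 13) gives x ∈ {9}.
The first of these with x mod 16 = 9 is 9.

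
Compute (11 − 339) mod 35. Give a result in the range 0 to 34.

339 − 9·35 = 24, so 339 ≡ 24 (mod 35).
(11 − 24) mod 35 = 22.

22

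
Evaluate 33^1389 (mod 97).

64

Successive squares of 33 mod 97: 33^1≡33, 33^2≡22, 33^4≡96, 33^8≡1, 33^16≡1, 33^32≡1, 33^64≡1, 33^128≡1, 33^256≡1, 33^512≡1, 33^1024≡1.
Since 1389 = 1 + 4 + 8 + 32 + 64 + 256 + 1024 in binary, 33^1389 ≡ 33·96·1·1·1·1·1 ≡ 64 (mod 97).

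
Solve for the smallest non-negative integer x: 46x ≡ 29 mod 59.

46⁻¹ ≡ 9 (mod 59) because 46·9 = 414 = 7·59 + 1.
Multiplying both sides by 9: x ≡ 9·29 = 261 ≡ 25 (mod 59).
Check: 46·25 = 1150 = 19·59 + 29.

25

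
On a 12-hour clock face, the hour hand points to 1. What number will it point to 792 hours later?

1

792 − 66·12 = 0, so 792 ≡ 0 (mod 12).
1 + 0 → 1 on a 12-hour dial.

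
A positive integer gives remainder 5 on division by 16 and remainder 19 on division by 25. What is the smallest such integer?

69

x ≡ 5 (mod 16) gives x ∈ {5, 21, 37, 53, 69}.
The first of these with x mod 25 = 19 is 69.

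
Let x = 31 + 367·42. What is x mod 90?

55

367·42 = 15414.
15414 = 171·90 + 24, so 15414 mod 90 = 24.
(31 + 24) mod 90 = 55.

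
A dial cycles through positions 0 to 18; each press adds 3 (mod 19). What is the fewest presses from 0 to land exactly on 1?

13

3·13 = 39 = 2·19 + 1, so 3⁻¹ ≡ 13 (mod 19).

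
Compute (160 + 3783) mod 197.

3783 − 19·197 = 40, so 3783 ≡ 40 (mod 197).
(160 + 40) mod 197 = 3.

3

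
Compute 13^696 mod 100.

Successive squares of 13 mod 100: 13^1≡13, 13^2≡69, 13^4≡61, 13^8≡21, 13^16≡41, 13^32≡81, 13^64≡61, 13^128≡21, 13^256≡41, 13^512≡81.
Since 696 = 8 + 16 + 32 + 128 + 512 in binary, 13^696 ≡ 21·41·81·21·81 ≡ 41 (mod 100).

41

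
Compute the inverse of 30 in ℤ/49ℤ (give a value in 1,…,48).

49 = 1·30 + 19
30 = 1·19 + 11
19 = 1·11 + 8
11 = 1·8 + 3
8 = 2·3 + 2
3 = 1·2 + 1
2 = 2·1 + 0
Back-substituting gives 30·18 ≡ 1 (mod 49).

18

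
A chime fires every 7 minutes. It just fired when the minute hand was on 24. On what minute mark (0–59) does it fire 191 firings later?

191·7 = 1337.
1337 = 22·60 + 17, so 1337 mod 60 = 17.
(24 + 17) mod 60 = 41.

41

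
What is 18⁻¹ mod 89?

18·5 = 90 = 1·89 + 1, so 18⁻¹ ≡ 5 (mod 89).

5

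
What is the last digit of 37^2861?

7

Powers of 7 mod 10 repeat with period 4: 7, 9, 3, 1.
2861 mod 4 = 1, so the last digit matches 7^1 = 7.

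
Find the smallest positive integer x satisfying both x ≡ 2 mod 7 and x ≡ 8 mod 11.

Since 11·2 ≡ 1 (mod 7), take x = 8 + 11·((2−8)·2 mod 7) = 8 + 11·2 = 30.
Check: 30 mod 7 = 2, 30 mod 11 = 8.

30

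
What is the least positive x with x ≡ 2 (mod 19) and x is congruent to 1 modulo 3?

40

Since 3·13 ≡ 1 (mod 19), take x = 1 + 3·((2−1)·13 mod 19) = 1 + 3·13 = 40.
Check: 40 mod 19 = 2, 40 mod 3 = 1.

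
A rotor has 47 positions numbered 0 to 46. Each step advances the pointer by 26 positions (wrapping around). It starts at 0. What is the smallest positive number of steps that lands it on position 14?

15

The inverse of 26 mod 47 is 38 (since 26·38 = 988 ≡ 1).
Multiplying both sides by 38: x ≡ 38·14 = 532 ≡ 15 (mod 47).
Check: 26·15 = 390 = 8·47 + 14.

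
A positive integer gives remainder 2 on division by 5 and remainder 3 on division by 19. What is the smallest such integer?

Since 19·4 ≡ 1 (mod 5), take x = 3 + 19·((2−3)·4 mod 5) = 3 + 19·1 = 22.
Check: 22 mod 5 = 2, 22 mod 19 = 3.

22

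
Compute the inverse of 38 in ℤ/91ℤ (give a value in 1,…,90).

38·12 = 456 = 5·91 + 1, so 38⁻¹ ≡ 12 (mod 91).

12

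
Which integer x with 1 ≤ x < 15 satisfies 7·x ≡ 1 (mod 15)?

13

15 = 2·7 + 1
7 = 7·1 + 0
Back-substituting gives 7·13 ≡ 1 (mod 15).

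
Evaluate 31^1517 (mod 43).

9

Successive squares of 31 mod 43: 31^1≡31, 31^2≡15, 31^4≡10, 31^8≡14, 31^16≡24, 31^32≡17, 31^64≡31, 31^128≡15, 31^256≡10, 31^512≡14, 31^1024≡24.
Since 1517 = 1 + 4 + 8 + 32 + 64 + 128 + 256 + 1024 in binary, 31^1517 ≡ 31·10·14·17·31·15·10·24 ≡ 9 (mod 43).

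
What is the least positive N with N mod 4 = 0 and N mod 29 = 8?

8

Since 29·1 ≡ 1 (mod 4), take x = 8 + 29·((0−8)·1 mod 4) = 8 + 29·0 = 8.
Check: 8 mod 4 = 0, 8 mod 29 = 8.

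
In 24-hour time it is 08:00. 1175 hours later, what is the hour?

7

1175 mod 24 = 23 (since 48·24 = 1152).
(8 + 23) mod 24 = 7.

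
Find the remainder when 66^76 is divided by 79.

36

Successive squares of 66 mod 79: 66^1≡66, 66^2≡11, 66^4≡42, 66^8≡26, 66^16≡44, 66^32≡40, 66^64≡20.
Since 76 = 4 + 8 + 64 in binary, 66^76 ≡ 42·26·20 ≡ 36 (mod 79).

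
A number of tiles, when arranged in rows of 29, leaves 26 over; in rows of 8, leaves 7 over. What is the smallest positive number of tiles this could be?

x ≡ 7 (mod 8) gives x ∈ {7, 15, 23, 31, 39, 47, 55}.
The first of these with x mod 29 = 26 is 55.

55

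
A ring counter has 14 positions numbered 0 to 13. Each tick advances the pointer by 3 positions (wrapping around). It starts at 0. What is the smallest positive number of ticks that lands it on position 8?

3⁻¹ ≡ 5 (mod 14) because 3·5 = 15 = 1·14 + 1.
So x ≡ 5·8 = 40 ≡ 12 (mod 14).

12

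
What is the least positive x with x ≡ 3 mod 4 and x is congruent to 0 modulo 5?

x ≡ 3 (mod 4) gives x ∈ {3, 7, 11, 15}.
The first of these with x mod 5 = 0 is 15.

15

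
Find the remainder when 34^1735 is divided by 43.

28

Successive squares of 34 mod 43: 34^1≡34, 34^2≡38, 34^4≡25, 34^8≡23, 34^16≡13, 34^32≡40, 34^64≡9, 34^128≡38, 34^256≡25, 34^512≡23, 34^1024≡13.
Since 1735 = 1 + 2 + 4 + 64 + 128 + 512 + 1024 in binary, 34^1735 ≡ 34·38·25·9·38·23·13 ≡ 28 (mod 43).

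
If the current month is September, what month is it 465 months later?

June

Dividing 465 by 12 gives quotient 38 and remainder 9.
September + 9 months → June.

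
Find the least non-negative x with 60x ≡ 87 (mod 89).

60⁻¹ ≡ 46 (mod 89) because 60·46 = 2760 = 31·89 + 1.
So x ≡ 46·87 = 4002 ≡ 86 (mod 89).

86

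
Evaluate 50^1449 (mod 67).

Successive squares of 50 mod 67: 50^1≡50, 50^2≡21, 50^4≡39, 50^8≡47, 50^16≡65, 50^32≡4, 50^64≡16, 50^128≡55, 50^256≡10, 50^512≡33, 50^1024≡17.
1449 = 1 + 8 + 32 + 128 + 256 + 1024, so 50^1449 ≡ 50·47·4·55·10·17 ≡ 3 (mod 67).

3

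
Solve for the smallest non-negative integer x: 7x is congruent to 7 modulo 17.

The inverse of 7 mod 17 is 5 (since 7·5 = 35 ≡ 1).
Multiplying both sides by 5: x ≡ 5·7 = 35 ≡ 1 (mod 17).

1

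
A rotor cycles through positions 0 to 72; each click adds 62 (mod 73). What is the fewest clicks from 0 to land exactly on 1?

53

73 = 1·62 + 11
62 = 5·11 + 7
11 = 1·7 + 4
7 = 1·4 + 3
4 = 1·3 + 1
3 = 3·1 + 0
Back-substituting gives 62·53 ≡ 1 (mod 73).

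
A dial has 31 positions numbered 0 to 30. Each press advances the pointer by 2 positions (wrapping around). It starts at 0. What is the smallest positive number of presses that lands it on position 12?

6

2⁻¹ ≡ 16 (mod 31) because 2·16 = 32 = 1·31 + 1.
So x ≡ 16·12 = 192 ≡ 6 (mod 31).
Check: 2·6 = 12 = 0·31 + 12.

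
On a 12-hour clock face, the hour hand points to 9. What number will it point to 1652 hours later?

1652 − 137·12 = 8, so 1652 ≡ 8 (mod 12).
9 + 8 → 5 on a 12-hour dial.

5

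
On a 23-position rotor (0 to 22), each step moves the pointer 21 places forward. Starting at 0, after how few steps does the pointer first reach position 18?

21⁻¹ ≡ 11 (mod 23) because 21·11 = 231 = 10·23 + 1.
Multiplying both sides by 11: x ≡ 11·18 = 198 ≡ 14 (mod 23).
Check: 21·14 = 294 = 12·23 + 18.

14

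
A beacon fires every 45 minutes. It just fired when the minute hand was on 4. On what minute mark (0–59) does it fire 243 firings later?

243·45 = 10935.
10935 = 182·60 + 15, so 10935 mod 60 = 15.
(4 + 15) mod 60 = 19.

19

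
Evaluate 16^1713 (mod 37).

Square-and-reduce mod 37: 16^1≡16, 16^2≡34, 16^4≡9, 16^8≡7, 16^16≡12, 16^32≡33, 16^64≡16, 16^128≡34, 16^256≡9, 16^512≡7, 16^1024≡12.
Since 1713 = 1 + 16 + 32 + 128 + 512 + 1024 in binary, 16^1713 ≡ 16·12·33·34·7·12 ≡ 26 (mod 37).

26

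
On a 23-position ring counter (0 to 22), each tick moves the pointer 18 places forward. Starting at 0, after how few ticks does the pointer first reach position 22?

18⁻¹ ≡ 9 (mod 23) because 18·9 = 162 = 7·23 + 1.
So x ≡ 9·22 = 198 ≡ 14 (mod 23).

14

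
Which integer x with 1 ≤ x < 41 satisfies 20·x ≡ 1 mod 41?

39

41 = 2·20 + 1
20 = 20·1 + 0
Back-substituting gives 20·39 ≡ 1 (mod 41).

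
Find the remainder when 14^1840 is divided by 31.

25

By repeated squaring mod 31: 14^1≡14, 14^2≡10, 14^4≡7, 14^8≡18, 14^16≡14, 14^32≡10, 14^64≡7, 14^128≡18, 14^256≡14, 14^512≡10, 14^1024≡7.
1840 = 16 + 32 + 256 + 512 + 1024, so 14^1840 ≡ 14·10·14·10·7 ≡ 25 (mod 31).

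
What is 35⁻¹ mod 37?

18

35·18 = 630 = 17·37 + 1, so 35⁻¹ ≡ 18 (mod 37).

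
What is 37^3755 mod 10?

Last digits of 7^n: 7, 9, 3, 1 (period 4).
3755 leaves remainder 3 on division by 4, so 37^3755 ends in 3.

3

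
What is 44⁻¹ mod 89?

87

44·87 = 3828 = 43·89 + 1, so 44⁻¹ ≡ 87 (mod 89).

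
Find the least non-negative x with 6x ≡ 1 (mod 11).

The inverse of 6 mod 11 is 2 (since 6·2 = 12 ≡ 1).
Multiplying both sides by 2: x ≡ 2·1 = 2 ≡ 2 (mod 11).
Check: 6·2 = 12 = 1·11 + 1.

2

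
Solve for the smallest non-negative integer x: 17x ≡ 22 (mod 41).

23

17⁻¹ ≡ 29 (mod 41) because 17·29 = 493 = 12·41 + 1.
So x ≡ 29·22 = 638 ≡ 23 (mod 41).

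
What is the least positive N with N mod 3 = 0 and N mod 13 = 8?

x ≡ 0 (mod 3) gives x ∈ {0, 3, 6, 9, 12, 15, 18, 21}.
The first of these with x mod 13 = 8 is 21.

21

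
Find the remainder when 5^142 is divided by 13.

12

Square-and-reduce mod 13: 5^1≡5, 5^2≡12, 5^4≡1, 5^8≡1, 5^16≡1, 5^32≡1, 5^64≡1, 5^128≡1.
Since 142 = 2 + 4 + 8 + 128 in binary, 5^142 ≡ 12·1·1·1 ≡ 12 (mod 13).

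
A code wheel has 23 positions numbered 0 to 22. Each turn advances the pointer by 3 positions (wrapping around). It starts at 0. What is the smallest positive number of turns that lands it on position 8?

The inverse of 3 mod 23 is 8 (since 3·8 = 24 ≡ 1).
So x ≡ 8·8 = 64 ≡ 18 (mod 23).

18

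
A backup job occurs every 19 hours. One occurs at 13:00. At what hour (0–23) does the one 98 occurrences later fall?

98·19 = 1862.
1862 mod 24 = 14 (since 77·24 = 1848).
(13 + 14) mod 24 = 3.

3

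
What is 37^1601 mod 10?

Last digits of 7^n: 7, 9, 3, 1 (period 4).
1601 leaves remainder 1 on division by 4, so 37^1601 ends in 7.

7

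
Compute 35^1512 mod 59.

19

Successive squares of 35 mod 59: 35^1≡35, 35^2≡45, 35^4≡19, 35^8≡7, 35^16≡49, 35^32≡41, 35^64≡29, 35^128≡15, 35^256≡48, 35^512≡3, 35^1024≡9.
1512 = 8 + 32 + 64 + 128 + 256 + 1024, so 35^1512 ≡ 7·41·29·15·48·9 ≡ 19 (mod 59).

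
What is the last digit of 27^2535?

Powers of 7 mod 10 repeat with period 4: 7, 9, 3, 1.
2535 mod 4 = 3, so the last digit matches 7^3 = 3.

3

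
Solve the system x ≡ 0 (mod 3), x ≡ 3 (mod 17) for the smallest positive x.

3

x ≡ 0 (mod 3) gives x ∈ {0, 3}.
The first of these with x mod 17 = 3 is 3.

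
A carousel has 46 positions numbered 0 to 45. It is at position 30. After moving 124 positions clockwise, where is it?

16

Dividing 124 by 46 gives quotient 2 and remainder 32.
(30 + 32) mod 46 = 16.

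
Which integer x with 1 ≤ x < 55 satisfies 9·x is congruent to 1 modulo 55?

49

55 = 6·9 + 1
9 = 9·1 + 0
Back-substituting gives 9·49 ≡ 1 (mod 55).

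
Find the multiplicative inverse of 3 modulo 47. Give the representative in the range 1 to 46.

16

3·16 = 48 = 1·47 + 1, so 3⁻¹ ≡ 16 (mod 47).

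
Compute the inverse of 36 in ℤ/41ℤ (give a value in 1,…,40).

36·8 = 288 = 7·41 + 1, so 36⁻¹ ≡ 8 (mod 41).

8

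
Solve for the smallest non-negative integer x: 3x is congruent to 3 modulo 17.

1

The inverse of 3 mod 17 is 6 (since 3·6 = 18 ≡ 1).
So x ≡ 6·3 = 18 ≡ 1 (mod 17).
Check: 3·1 = 3 = 0·17 + 3.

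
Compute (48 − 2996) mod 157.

35

2996 = 19·157 + 13, so 2996 mod 157 = 13.
(48 − 13) mod 157 = 35.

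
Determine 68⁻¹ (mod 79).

43

79 = 1·68 + 11
68 = 6·11 + 2
11 = 5·2 + 1
2 = 2·1 + 0
Back-substituting gives 68·43 ≡ 1 (mod 79).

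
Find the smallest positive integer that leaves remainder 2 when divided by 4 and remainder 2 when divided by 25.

2

x ≡ 2 (mod 4) gives x ∈ {2}.
The first of these with x mod 25 = 2 is 2.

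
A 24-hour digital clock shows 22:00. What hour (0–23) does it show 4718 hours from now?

4718 mod 24 = 14 (since 196·24 = 4704).
(22 + 14) mod 24 = 12.

12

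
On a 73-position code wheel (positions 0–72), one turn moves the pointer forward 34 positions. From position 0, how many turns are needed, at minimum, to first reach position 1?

58

34·58 = 1972 = 27·73 + 1, so 34⁻¹ ≡ 58 (mod 73).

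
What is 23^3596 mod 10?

1

Last digits of 3^n: 3, 9, 7, 1 (period 4).
3596 leaves remainder 0 on division by 4, so 23^3596 ends in 1.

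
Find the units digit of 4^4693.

4

The units digit of 4^n cycles with period 2: 4, 6, …
4693 leaves remainder 1 on division by 2, so 4^4693 ends in 4.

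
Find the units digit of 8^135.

2

The units digit of 8^n cycles with period 4: 8, 4, 2, 6, …
135 mod 4 = 3, so the last digit matches 8^3 = 2.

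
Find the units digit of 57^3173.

The units digit of 57^n cycles with period 4: 7, 9, 3, 1, …
3173 mod 4 = 1, so the last digit matches 7^1 = 7.

7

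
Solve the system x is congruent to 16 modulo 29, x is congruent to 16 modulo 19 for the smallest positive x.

16

x ≡ 16 (mod 19) gives x ∈ {16}.
The first of these with x mod 29 = 16 is 16.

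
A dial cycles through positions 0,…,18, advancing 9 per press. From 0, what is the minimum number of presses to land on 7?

5

9⁻¹ ≡ 17 (mod 19) because 9·17 = 153 = 8·19 + 1.
Multiplying both sides by 17: x ≡ 17·7 = 119 ≡ 5 (mod 19).
Check: 9·5 = 45 = 2·19 + 7.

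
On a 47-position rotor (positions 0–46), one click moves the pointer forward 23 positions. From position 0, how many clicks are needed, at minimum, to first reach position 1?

45

23·45 = 1035 = 22·47 + 1, so 23⁻¹ ≡ 45 (mod 47).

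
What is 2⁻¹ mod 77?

39

2·39 = 78 = 1·77 + 1, so 2⁻¹ ≡ 39 (mod 77).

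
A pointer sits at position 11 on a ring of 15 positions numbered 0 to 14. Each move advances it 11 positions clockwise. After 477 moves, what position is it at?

8

477·11 = 5247.
5247 mod 15 = 12 (since 349·15 = 5235).
(11 + 12) mod 15 = 8.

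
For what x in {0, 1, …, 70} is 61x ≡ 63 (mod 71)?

61⁻¹ ≡ 7 (mod 71) because 61·7 = 427 = 6·71 + 1.
Multiplying both sides by 7: x ≡ 7·63 = 441 ≡ 15 (mod 71).

15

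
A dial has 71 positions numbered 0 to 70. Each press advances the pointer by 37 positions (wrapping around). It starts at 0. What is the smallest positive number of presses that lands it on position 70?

37⁻¹ ≡ 48 (mod 71) because 37·48 = 1776 = 25·71 + 1.
So x ≡ 48·70 = 3360 ≡ 23 (mod 71).
Check: 37·23 = 851 = 11·71 + 70.

23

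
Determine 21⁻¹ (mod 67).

16

21·16 = 336 = 5·67 + 1, so 21⁻¹ ≡ 16 (mod 67).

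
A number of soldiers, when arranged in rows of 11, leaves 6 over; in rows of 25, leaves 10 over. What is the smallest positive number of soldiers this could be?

160

x ≡ 6 (mod 11) gives x ∈ {6, 17, 28, 39, 50, 61, 72, 83, …}.
The first of these with x mod 25 = 10 is 160.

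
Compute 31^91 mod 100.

31

By repeated squaring mod 100: 31^1≡31, 31^2≡61, 31^4≡21, 31^8≡41, 31^16≡81, 31^32≡61, 31^64≡21.
Since 91 = 1 + 2 + 8 + 16 + 64 in binary, 31^91 ≡ 31·61·41·81·21 ≡ 31 (mod 100).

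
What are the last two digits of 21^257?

41

Square-and-reduce mod 100: 21^1≡21, 21^2≡41, 21^4≡81, 21^8≡61, 21^16≡21, 21^32≡41, 21^64≡81, 21^128≡61, 21^256≡21.
257 = 1 + 256, so 21^257 ≡ 21·21 ≡ 41 (mod 100).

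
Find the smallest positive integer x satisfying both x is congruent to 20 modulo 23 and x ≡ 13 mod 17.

319

x ≡ 13 (mod 17) gives x ∈ {13, 30, 47, 64, 81, 98, 115, 132, …}.
The first of these with x mod 23 = 20 is 319.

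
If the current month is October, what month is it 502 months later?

August

502 mod 12 = 10 (since 41·12 = 492).
October + 10 months → August.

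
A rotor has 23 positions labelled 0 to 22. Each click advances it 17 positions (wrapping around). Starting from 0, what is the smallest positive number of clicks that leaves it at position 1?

19

17·19 = 323 = 14·23 + 1, so 17⁻¹ ≡ 19 (mod 23).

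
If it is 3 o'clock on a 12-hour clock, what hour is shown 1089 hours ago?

6

1089 − 90·12 = 9, so 1089 ≡ 9 (mod 12).
3 − 9 → 6 on a 12-hour dial.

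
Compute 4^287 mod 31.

16

Square-and-reduce mod 31: 4^1≡4, 4^2≡16, 4^4≡8, 4^8≡2, 4^16≡4, 4^32≡16, 4^64≡8, 4^128≡2, 4^256≡4.
287 = 1 + 2 + 4 + 8 + 16 + 256, so 4^287 ≡ 4·16·8·2·4·4 ≡ 16 (mod 31).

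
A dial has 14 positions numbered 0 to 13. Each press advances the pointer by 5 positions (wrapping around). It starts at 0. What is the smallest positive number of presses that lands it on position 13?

11

5⁻¹ ≡ 3 (mod 14) because 5·3 = 15 = 1·14 + 1.
So x ≡ 3·13 = 39 ≡ 11 (mod 14).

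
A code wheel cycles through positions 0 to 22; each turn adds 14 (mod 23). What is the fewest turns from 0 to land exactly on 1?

23 = 1·14 + 9
14 = 1·9 + 5
9 = 1·5 + 4
5 = 1·4 + 1
4 = 4·1 + 0
Back-substituting gives 14·5 ≡ 1 (mod 23).

5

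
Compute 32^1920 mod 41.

1

Square-and-reduce mod 41: 32^1≡32, 32^2≡40, 32^4≡1, 32^8≡1, 32^16≡1, 32^32≡1, 32^64≡1, 32^128≡1, 32^256≡1, 32^512≡1, 32^1024≡1.
Since 1920 = 128 + 256 + 512 + 1024 in binary, 32^1920 ≡ 1·1·1·1 ≡ 1 (mod 41).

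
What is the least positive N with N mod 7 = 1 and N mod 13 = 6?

x ≡ 1 (mod 7) gives x ∈ {1, 8, 15, 22, 29, 36, 43, 50, …}.
The first of these with x mod 13 = 6 is 71.

71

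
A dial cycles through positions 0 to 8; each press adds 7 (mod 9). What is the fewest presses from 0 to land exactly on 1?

4

9 = 1·7 + 2
7 = 3·2 + 1
2 = 2·1 + 0
Back-substituting gives 7·4 ≡ 1 (mod 9).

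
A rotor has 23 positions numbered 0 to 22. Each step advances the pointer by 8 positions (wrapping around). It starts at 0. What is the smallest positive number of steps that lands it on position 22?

8⁻¹ ≡ 3 (mod 23) because 8·3 = 24 = 1·23 + 1.
So x ≡ 3·22 = 66 ≡ 20 (mod 23).

20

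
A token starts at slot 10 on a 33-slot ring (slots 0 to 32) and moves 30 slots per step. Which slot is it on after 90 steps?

90·30 = 2700.
2700 = 81·33 + 27, so 2700 mod 33 = 27.
(10 + 27) mod 33 = 4.

4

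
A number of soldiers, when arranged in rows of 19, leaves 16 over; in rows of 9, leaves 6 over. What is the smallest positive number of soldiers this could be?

168

x ≡ 6 (mod 9) gives x ∈ {6, 15, 24, 33, 42, 51, 60, 69, …}.
The first of these with x mod 19 = 16 is 168.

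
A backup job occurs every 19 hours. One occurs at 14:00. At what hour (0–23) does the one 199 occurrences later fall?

199·19 = 3781.
3781 = 157·24 + 13, so 3781 mod 24 = 13.
(14 + 13) mod 24 = 3.

3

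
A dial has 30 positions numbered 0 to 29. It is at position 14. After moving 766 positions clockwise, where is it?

0

Dividing 766 by 30 gives quotient 25 and remainder 16.
(14 + 16) mod 30 = 0.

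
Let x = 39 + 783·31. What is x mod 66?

783·31 = 24273.
24273 mod 66 = 51 (since 367·66 = 24222).
(39 + 51) mod 66 = 24.

24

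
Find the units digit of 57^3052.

1

The units digit of 57^n cycles with period 4: 7, 9, 3, 1, …
3052 leaves remainder 0 on division by 4, so 57^3052 ends in 1.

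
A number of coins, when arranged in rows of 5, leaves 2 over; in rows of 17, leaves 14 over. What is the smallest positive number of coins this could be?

82

Since 17·3 ≡ 1 (mod 5), take x = 14 + 17·((2−14)·3 mod 5) = 14 + 17·4 = 82.
Check: 82 mod 5 = 2, 82 mod 17 = 14.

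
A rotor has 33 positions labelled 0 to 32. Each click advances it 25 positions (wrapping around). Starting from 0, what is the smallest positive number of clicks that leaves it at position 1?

4

33 = 1·25 + 8
25 = 3·8 + 1
8 = 8·1 + 0
Back-substituting gives 25·4 ≡ 1 (mod 33).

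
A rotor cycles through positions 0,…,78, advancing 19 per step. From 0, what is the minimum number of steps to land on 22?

The inverse of 19 mod 79 is 25 (since 19·25 = 475 ≡ 1).
Multiplying both sides by 25: x ≡ 25·22 = 550 ≡ 76 (mod 79).
Check: 19·76 = 1444 = 18·79 + 22.

76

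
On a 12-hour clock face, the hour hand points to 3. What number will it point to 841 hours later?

841 − 70·12 = 1, so 841 ≡ 1 (mod 12).
3 + 1 → 4 on a 12-hour dial.

4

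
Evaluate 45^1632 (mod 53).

By repeated squaring mod 53: 45^1≡45, 45^2≡11, 45^4≡15, 45^8≡13, 45^16≡10, 45^32≡47, 45^64≡36, 45^128≡24, 45^256≡46, 45^512≡49, 45^1024≡16.
1632 = 32 + 64 + 512 + 1024, so 45^1632 ≡ 47·36·49·16 ≡ 44 (mod 53).

44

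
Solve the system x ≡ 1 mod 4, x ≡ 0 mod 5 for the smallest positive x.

Since 5·1 ≡ 1 (mod 4), take x = 0 + 5·((1−0)·1 mod 4) = 0 + 5·1 = 5.
Check: 5 mod 4 = 1, 5 mod 5 = 0.

5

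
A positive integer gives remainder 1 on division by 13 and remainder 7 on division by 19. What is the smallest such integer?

x ≡ 1 (mod 13) gives x ∈ {1, 14, 27, 40, 53, 66, 79, 92, …}.
The first of these with x mod 19 = 7 is 235.

235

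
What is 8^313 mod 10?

The units digit of 8^n cycles with period 4: 8, 4, 2, 6, …
313 leaves remainder 1 on division by 4, so 8^313 ends in 8.

8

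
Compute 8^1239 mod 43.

42

Square-and-reduce mod 43: 8^1≡8, 8^2≡21, 8^4≡11, 8^8≡35, 8^16≡21, 8^32≡11, 8^64≡35, 8^128≡21, 8^256≡11, 8^512≡35, 8^1024≡21.
1239 = 1 + 2 + 4 + 16 + 64 + 128 + 1024, so 8^1239 ≡ 8·21·11·21·35·21·21 ≡ 42 (mod 43).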